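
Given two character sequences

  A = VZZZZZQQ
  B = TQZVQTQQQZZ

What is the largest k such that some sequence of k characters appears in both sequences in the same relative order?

3

Match V [1,4] → Z [5,10] → Z [6,11] — 3 characters in the same relative order in both. Since dp[8][11] = 3, nothing longer is possible.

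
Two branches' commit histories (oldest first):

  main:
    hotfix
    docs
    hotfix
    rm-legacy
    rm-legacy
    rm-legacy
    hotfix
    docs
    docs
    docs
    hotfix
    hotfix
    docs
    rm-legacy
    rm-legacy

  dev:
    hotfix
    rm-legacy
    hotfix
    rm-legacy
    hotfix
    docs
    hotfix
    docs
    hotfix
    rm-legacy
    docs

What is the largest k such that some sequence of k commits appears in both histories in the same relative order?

8

Match hotfix (main #1, dev #1), then hotfix (main #3, dev #3), then rm-legacy (main #6, dev #4), then hotfix (main #7, dev #5), then docs (main #8, dev #6), then docs (main #10, dev #8), then hotfix (main #11, dev #9), then docs (main #13, dev #11) — 8 commits in the same relative order in both, and the DP table's final entry dp[15][11] is also 8, so no common subsequence is longer.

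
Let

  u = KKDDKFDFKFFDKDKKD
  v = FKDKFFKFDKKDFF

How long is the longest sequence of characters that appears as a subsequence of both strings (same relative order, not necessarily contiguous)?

Pick K (u #2, v #2); then D (u #4, v #3); then K (u #5, v #4); then F (u #6, v #5); then F (u #8, v #6); then K (u #9, v #7); then F (u #11, v #8); then D (u #14, v #9); then K (u #15, v #10); then K (u #16, v #11); then D (u #17, v #12); all 11 characters appear in both, in order, and the DP table's final entry dp[17][14] is also 11, so no common subsequence is longer.

11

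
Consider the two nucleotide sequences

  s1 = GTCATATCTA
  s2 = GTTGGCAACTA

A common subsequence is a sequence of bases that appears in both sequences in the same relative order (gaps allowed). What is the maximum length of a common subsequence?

8

Let dp[i][j] be the LCS length of the first i bases of s1 and the first j bases of s2. dp[i][j] = dp[i-1][j-1]+1 when the i-th and j-th bases match, else max(dp[i-1][j], dp[i][j-1]).
    ·  G  T  T  G  G  C  A  A  C  T  A
 ·  0  0  0  0  0  0  0  0  0  0  0  0
 G  0  1  1  1  1  1  1  1  1  1  1  1
 T  0  1  2  2  2  2  2  2  2  2  2  2
 C  0  1  2  2  2  2  3  3  3  3  3  3
 A  0  1  2  2  2  2  3  4  4  4  4  4
 T  0  1  2  3  3  3  3  4  4  4  5  5
 A  0  1  2  3  3  3  3  4  5  5  5  6
 T  0  1  2  3  3  3  3  4  5  5  6  6
 C  0  1  2  3  3  3  4  4  5  6  6  6
 T  0  1  2  3  3  3  4  4  5  6  7  7
 A  0  1  2  3  3  3  4  5  5  6  7  8
dp[10][11] = 8. One LCS (by backtracking along matches): GTCAACTA.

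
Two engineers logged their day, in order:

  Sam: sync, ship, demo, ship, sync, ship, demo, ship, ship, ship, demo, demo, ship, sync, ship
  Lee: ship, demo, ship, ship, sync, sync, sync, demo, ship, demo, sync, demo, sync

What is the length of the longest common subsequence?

Match ship (Sam #2, Lee #1) → demo (Sam #3, Lee #2) → ship (Sam #4, Lee #4) → sync (Sam #5, Lee #7) → demo (Sam #7, Lee #8) → ship (Sam #10, Lee #9) → demo (Sam #11, Lee #10) → demo (Sam #12, Lee #12) → sync (Sam #14, Lee #13) — 9 tasks in the same relative order in both. dp[15][13] = 9 confirms this is the maximum.

9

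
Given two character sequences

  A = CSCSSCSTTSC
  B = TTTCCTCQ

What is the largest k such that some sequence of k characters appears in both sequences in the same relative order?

One common subsequence of length 4: C (A #3, B #4), C (A #6, B #5), T (A #9, B #6), C (A #11, B #7). dp[11][8] = 4 confirms this is the maximum.

4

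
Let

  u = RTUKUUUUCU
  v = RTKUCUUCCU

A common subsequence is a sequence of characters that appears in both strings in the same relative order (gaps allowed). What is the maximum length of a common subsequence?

Let dp[i][j] be the LCS length of the first i characters of u and the first j characters of v. dp[i][j] = dp[i-1][j-1]+1 when the i-th and j-th characters match, else max(dp[i-1][j], dp[i][j-1]).
    ·  R  T  K  U  C  U  U  C  C  U
 ·  0  0  0  0  0  0  0  0  0  0  0
 R  0  1  1  1  1  1  1  1  1  1  1
 T  0  1  2  2  2  2  2  2  2  2  2
 U  0  1  2  2  3  3  3  3  3  3  3
 K  0  1  2  3  3  3  3  3  3  3  3
 U  0  1  2  3  4  4  4  4  4  4  4
 U  0  1  2  3  4  4  5  5  5  5  5
 U  0  1  2  3  4  4  5  6  6  6  6
 U  0  1  2  3  4  4  5  6  6  6  7
 C  0  1  2  3  4  5  5  6  7  7  7
 U  0  1  2  3  4  5  6  6  7  7  8
dp[10][10] = 8. One LCS (by backtracking along matches): RTKUUUCU.

8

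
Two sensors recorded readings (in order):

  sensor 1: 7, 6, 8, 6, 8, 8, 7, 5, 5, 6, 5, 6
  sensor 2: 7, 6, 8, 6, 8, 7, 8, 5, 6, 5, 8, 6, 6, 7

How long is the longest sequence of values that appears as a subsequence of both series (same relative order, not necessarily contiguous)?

Match 7 [1,1]; then 6 [2,2]; then 8 [3,3]; then 6 [4,4]; then 8 [5,5]; then 8 [6,7]; then 5 [8,8]; then 5 [9,10]; then 6 [10,12]; then 6 [12,13] — 10 values in the same relative order in both. Since dp[12][14] = 10, nothing longer is possible.

10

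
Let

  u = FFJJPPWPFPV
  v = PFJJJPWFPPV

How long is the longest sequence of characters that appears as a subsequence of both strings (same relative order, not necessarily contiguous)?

Match F at u[1]=v[2], then J at u[3]=v[4], then J at u[4]=v[5], then P at u[6]=v[6], then W at u[7]=v[7], then P at u[8]=v[9], then P at u[10]=v[10], then V at u[11]=v[11] — 8 characters in the same relative order in both. The LCS DP gives dp[11][11] = 8, so this is optimal.

8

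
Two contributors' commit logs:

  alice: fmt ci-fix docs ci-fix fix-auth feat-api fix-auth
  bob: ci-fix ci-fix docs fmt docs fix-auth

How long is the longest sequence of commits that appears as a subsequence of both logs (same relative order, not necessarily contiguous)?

One common subsequence of length 3: fmt at alice[1]=bob[4] → docs at alice[3]=bob[5] → fix-auth at alice[7]=bob[6]. The LCS DP gives dp[7][6] = 3, so this is optimal.

3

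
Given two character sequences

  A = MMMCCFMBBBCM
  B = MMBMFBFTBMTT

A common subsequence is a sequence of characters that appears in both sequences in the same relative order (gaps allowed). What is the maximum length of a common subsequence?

Let dp[i][j] be the LCS length of the first i characters of A and the first j characters of B. dp[i][j] = dp[i-1][j-1]+1 when the i-th and j-th characters match, else max(dp[i-1][j], dp[i][j-1]).
    ·  M  M  B  M  F  B  F  T  B  M  T  T
 ·  0  0  0  0  0  0  0  0  0  0  0  0  0
 M  0  1  1  1  1  1  1  1  1  1  1  1  1
 M  0  1  2  2  2  2  2  2  2  2  2  2  2
 M  0  1  2  2  3  3  3  3  3  3  3  3  3
 C  0  1  2  2  3  3  3  3  3  3  3  3  3
 C  0  1  2  2  3  3  3  3  3  3  3  3  3
 F  0  1  2  2  3  4  4  4  4  4  4  4  4
 M  0  1  2  2  3  4  4  4  4  4  5  5  5
 B  0  1  2  3  3  4  5  5  5  5  5  5  5
 B  0  1  2  3  3  4  5  5  5  6  6  6  6
 B  0  1  2  3  3  4  5  5  5  6  6  6  6
 C  0  1  2  3  3  4  5  5  5  6  6  6  6
 M  0  1  2  3  4  4  5  5  5  6  7  7  7
dp[12][12] = 7. One LCS (by backtracking along matches): MMMFBBM.

7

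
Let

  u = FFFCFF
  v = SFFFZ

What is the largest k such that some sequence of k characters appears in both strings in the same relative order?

Let dp[i][j] be the LCS length of the first i characters of u and the first j characters of v. dp[i][j] = dp[i-1][j-1]+1 when the i-th and j-th characters match, else max(dp[i-1][j], dp[i][j-1]).
    ·  S  F  F  F  Z
 ·  0  0  0  0  0  0
 F  0  0  1  1  1  1
 F  0  0  1  2  2  2
 F  0  0  1  2  3  3
 C  0  0  1  2  3  3
 F  0  0  1  2  3  3
 F  0  0  1  2  3  3
dp[6][5] = 3. One LCS (by backtracking along matches): FFF.

3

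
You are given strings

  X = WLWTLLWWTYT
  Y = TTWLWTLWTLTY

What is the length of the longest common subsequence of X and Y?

Let dp[i][j] be the LCS length of the first i characters of X and the first j characters of Y. dp[i][j] = dp[i-1][j-1]+1 when the i-th and j-th characters match, else max(dp[i-1][j], dp[i][j-1]).
    ·  T  T  W  L  W  T  L  W  T  L  T  Y
 ·  0  0  0  0  0  0  0  0  0  0  0  0  0
 W  0  0  0  1  1  1  1  1  1  1  1  1  1
 L  0  0  0  1  2  2  2  2  2  2  2  2  2
 W  0  0  0  1  2  3  3  3  3  3  3  3  3
 T  0  1  1  1  2  3  4  4  4  4  4  4  4
 L  0  1  1  1  2  3  4  5  5  5  5  5  5
 L  0  1  1  1  2  3  4  5  5  5  6  6  6
 W  0  1  1  2  2  3  4  5  6  6  6  6  6
 W  0  1  1  2  2  3  4  5  6  6  6  6  6
 T  0  1  2  2  2  3  4  5  6  7  7  7  7
 Y  0  1  2  2  2  3  4  5  6  7  7  7  8
 T  0  1  2  2  2  3  4  5  6  7  7  8  8
dp[11][12] = 8. One LCS (by backtracking along matches): WLWTLLTY.

8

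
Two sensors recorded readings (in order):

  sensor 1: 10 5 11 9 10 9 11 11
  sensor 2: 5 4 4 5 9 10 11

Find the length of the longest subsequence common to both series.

Let dp[i][j] be the LCS length of the first i values of sensor 1 and the first j values of sensor 2. dp[i][j] = dp[i-1][j-1]+1 when the i-th and j-th values match, else max(dp[i-1][j], dp[i][j-1]).
    ·  5  4  4  5  9 10 11
 ·  0  0  0  0  0  0  0  0
10  0  0  0  0  0  0  1  1
 5  0  1  1  1  1  1  1  1
11  0  1  1  1  1  1  1  2
 9  0  1  1  1  1  2  2  2
10  0  1  1  1  1  2  3  3
 9  0  1  1  1  1  2  3  3
11  0  1  1  1  1  2  3  4
11  0  1  1  1  1  2  3  4
dp[8][7] = 4. One LCS (by backtracking along matches): 5, 9, 10, 11.

4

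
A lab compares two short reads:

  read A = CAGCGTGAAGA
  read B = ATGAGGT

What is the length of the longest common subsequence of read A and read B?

Taking A at read A[2]=read B[1] → T at read A[6]=read B[2] → G at read A[7]=read B[3] → A at read A[8]=read B[4] → G at read A[10]=read B[6] gives a common subsequence of length 5, and the DP table's final entry dp[11][7] is also 5, so no common subsequence is longer.

5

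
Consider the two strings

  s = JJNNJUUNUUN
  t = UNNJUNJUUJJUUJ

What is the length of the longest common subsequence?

Pick J at s[1]=t[4], then N at s[4]=t[6], then J at s[5]=t[7], then U at s[6]=t[8], then U at s[7]=t[9], then U at s[9]=t[12], then U at s[10]=t[13]; all 7 characters appear in both, in order. dp[11][14] = 7 confirms this is the maximum.

7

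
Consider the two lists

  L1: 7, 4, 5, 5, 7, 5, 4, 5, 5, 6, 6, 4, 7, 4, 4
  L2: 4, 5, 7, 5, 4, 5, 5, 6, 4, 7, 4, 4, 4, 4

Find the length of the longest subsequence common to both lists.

Taking 4 at L1[2]=L2[1]; then 5 at L1[4]=L2[2]; then 7 at L1[5]=L2[3]; then 5 at L1[6]=L2[4]; then 4 at L1[7]=L2[5]; then 5 at L1[8]=L2[6]; then 5 at L1[9]=L2[7]; then 6 at L1[11]=L2[8]; then 4 at L1[12]=L2[9]; then 7 at L1[13]=L2[10]; then 4 at L1[14]=L2[13]; then 4 at L1[15]=L2[14] gives a common subsequence of length 12, and the DP table's final entry dp[15][14] is also 12, so no common subsequence is longer.

12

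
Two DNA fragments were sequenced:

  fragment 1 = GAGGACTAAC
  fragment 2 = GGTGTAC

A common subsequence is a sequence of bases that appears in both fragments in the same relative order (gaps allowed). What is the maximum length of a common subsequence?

6

Let dp[i][j] be the LCS length of the first i bases of fragment 1 and the first j bases of fragment 2. dp[i][j] = dp[i-1][j-1]+1 when the i-th and j-th bases match, else max(dp[i-1][j], dp[i][j-1]).
    ·  G  G  T  G  T  A  C
 ·  0  0  0  0  0  0  0  0
 G  0  1  1  1  1  1  1  1
 A  0  1  1  1  1  1  2  2
 G  0  1  2  2  2  2  2  2
 G  0  1  2  2  3  3  3  3
 A  0  1  2  2  3  3  4  4
 C  0  1  2  2  3  3  4  5
 T  0  1  2  3  3  4  4  5
 A  0  1  2  3  3  4  5  5
 A  0  1  2  3  3  4  5  5
 C  0  1  2  3  3  4  5  6
dp[10][7] = 6. One LCS (by backtracking along matches): GGGTAC.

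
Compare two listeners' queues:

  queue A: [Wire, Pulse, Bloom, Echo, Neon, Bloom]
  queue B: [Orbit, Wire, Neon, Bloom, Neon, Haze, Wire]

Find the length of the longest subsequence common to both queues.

3

One common subsequence of length 3: Wire at queue A[1]=queue B[2]; then Bloom at queue A[3]=queue B[4]; then Neon at queue A[5]=queue B[5]. Since dp[6][7] = 3, nothing longer is possible.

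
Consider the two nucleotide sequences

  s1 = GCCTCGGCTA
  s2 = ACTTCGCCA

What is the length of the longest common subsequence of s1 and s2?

6

Let dp[i][j] be the LCS length of the first i bases of s1 and the first j bases of s2. dp[i][j] = dp[i-1][j-1]+1 when the i-th and j-th bases match, else max(dp[i-1][j], dp[i][j-1]).
    ·  A  C  T  T  C  G  C  C  A
 ·  0  0  0  0  0  0  0  0  0  0
 G  0  0  0  0  0  0  1  1  1  1
 C  0  0  1  1  1  1  1  2  2  2
 C  0  0  1  1  1  2  2  2  3  3
 T  0  0  1  2  2  2  2  2  3  3
 C  0  0  1  2  2  3  3  3  3  3
 G  0  0  1  2  2  3  4  4  4  4
 G  0  0  1  2  2  3  4  4  4  4
 C  0  0  1  2  2  3  4  5  5  5
 T  0  0  1  2  3  3  4  5  5  5
 A  0  1  1  2  3  3  4  5  5  6
dp[10][9] = 6. One LCS (by backtracking along matches): CTCGCA.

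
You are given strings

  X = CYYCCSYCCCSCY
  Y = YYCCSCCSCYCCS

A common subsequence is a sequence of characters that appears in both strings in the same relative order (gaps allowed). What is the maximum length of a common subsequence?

One common subsequence of length 10: Y at X[2]=Y[1] → Y at X[3]=Y[2] → C at X[4]=Y[3] → C at X[5]=Y[4] → S at X[6]=Y[5] → C at X[9]=Y[6] → C at X[10]=Y[7] → S at X[11]=Y[8] → C at X[12]=Y[9] → Y at X[13]=Y[10]. dp[13][13] = 10 confirms this is the maximum.

10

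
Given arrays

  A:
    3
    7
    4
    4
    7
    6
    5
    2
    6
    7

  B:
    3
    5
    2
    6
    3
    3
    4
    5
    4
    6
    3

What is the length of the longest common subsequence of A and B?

Pick 3 [1,6]; then 4 [3,7]; then 4 [4,9]; then 6 [6,10]; all 4 values appear in both, in order, and the DP table's final entry dp[10][11] is also 4, so no common subsequence is longer.

4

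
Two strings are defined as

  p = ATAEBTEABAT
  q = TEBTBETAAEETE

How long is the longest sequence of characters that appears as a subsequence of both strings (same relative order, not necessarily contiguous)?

8

Pick T [2,1], E [4,2], B [5,3], T [6,4], E [7,6], A [8,8], A [10,9], T [11,12]; all 8 characters appear in both, in order. The LCS DP gives dp[11][13] = 8, so this is optimal.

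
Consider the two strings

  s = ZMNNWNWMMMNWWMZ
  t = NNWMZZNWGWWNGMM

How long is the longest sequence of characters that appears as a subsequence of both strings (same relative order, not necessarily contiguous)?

8

Pick N at s[3]=t[1], N at s[4]=t[2], W at s[5]=t[3], N at s[6]=t[7], W at s[7]=t[8], W at s[12]=t[10], W at s[13]=t[11], M at s[14]=t[15]; all 8 characters appear in both, in order, and the DP table's final entry dp[15][15] is also 8, so no common subsequence is longer.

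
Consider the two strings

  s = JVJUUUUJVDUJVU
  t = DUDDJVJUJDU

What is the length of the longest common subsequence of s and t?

Taking J (s #1, t #5) → V (s #2, t #6) → J (s #3, t #7) → U (s #7, t #8) → J (s #8, t #9) → D (s #10, t #10) → U (s #14, t #11) gives a common subsequence of length 7, and the DP table's final entry dp[14][11] is also 7, so no common subsequence is longer.

7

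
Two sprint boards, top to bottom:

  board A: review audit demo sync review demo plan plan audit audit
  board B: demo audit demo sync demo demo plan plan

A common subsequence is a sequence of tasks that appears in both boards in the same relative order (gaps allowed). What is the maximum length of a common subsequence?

6

Taking audit [2,2], then demo [3,3], then sync [4,4], then demo [6,6], then plan [7,7], then plan [8,8] gives a common subsequence of length 6. dp[10][8] = 6 confirms this is the maximum.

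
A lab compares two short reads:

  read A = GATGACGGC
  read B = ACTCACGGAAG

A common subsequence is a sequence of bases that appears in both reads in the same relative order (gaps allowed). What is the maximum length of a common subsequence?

6

Pick A at read A[2]=read B[1], T at read A[3]=read B[3], A at read A[5]=read B[5], C at read A[6]=read B[6], G at read A[7]=read B[8], G at read A[8]=read B[11]; all 6 bases appear in both, in order. dp[9][11] = 6 confirms this is the maximum.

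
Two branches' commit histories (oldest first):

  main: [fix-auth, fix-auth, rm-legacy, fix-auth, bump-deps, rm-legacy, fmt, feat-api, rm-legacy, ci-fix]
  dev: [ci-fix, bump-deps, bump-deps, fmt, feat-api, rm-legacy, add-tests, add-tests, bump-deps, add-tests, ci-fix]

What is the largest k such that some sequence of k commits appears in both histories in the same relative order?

Taking bump-deps (main #5, dev #3); then fmt (main #7, dev #4); then feat-api (main #8, dev #5); then rm-legacy (main #9, dev #6); then ci-fix (main #10, dev #11) gives a common subsequence of length 5. dp[10][11] = 5 confirms this is the maximum.

5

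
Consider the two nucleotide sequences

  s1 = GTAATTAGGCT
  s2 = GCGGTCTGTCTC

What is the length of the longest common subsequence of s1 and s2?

6

Let dp[i][j] be the LCS length of the first i bases of s1 and the first j bases of s2. dp[i][j] = dp[i-1][j-1]+1 when the i-th and j-th bases match, else max(dp[i-1][j], dp[i][j-1]).
    ·  G  C  G  G  T  C  T  G  T  C  T  C
 ·  0  0  0  0  0  0  0  0  0  0  0  0  0
 G  0  1  1  1  1  1  1  1  1  1  1  1  1
 T  0  1  1  1  1  2  2  2  2  2  2  2  2
 A  0  1  1  1  1  2  2  2  2  2  2  2  2
 A  0  1  1  1  1  2  2  2  2  2  2  2  2
 T  0  1  1  1  1  2  2  3  3  3  3  3  3
 T  0  1  1  1  1  2  2  3  3  4  4  4  4
 A  0  1  1  1  1  2  2  3  3  4  4  4  4
 G  0  1  1  2  2  2  2  3  4  4  4  4  4
 G  0  1  1  2  3  3  3  3  4  4  4  4  4
 C  0  1  2  2  3  3  4  4  4  4  5  5  5
 T  0  1  2  2  3  4  4  5  5  5  5  6  6
dp[11][12] = 6. One LCS (by backtracking along matches): GTTTCT.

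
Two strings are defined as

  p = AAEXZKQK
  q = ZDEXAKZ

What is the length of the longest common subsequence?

Pick E [3,3], then X [4,4], then Z [5,7]; all 3 characters appear in both, in order, and the DP table's final entry dp[8][7] is also 3, so no common subsequence is longer.

3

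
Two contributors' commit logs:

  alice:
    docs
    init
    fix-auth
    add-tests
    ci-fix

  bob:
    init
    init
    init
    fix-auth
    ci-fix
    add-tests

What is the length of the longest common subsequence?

3

Pick init (alice #2, bob #3), then fix-auth (alice #3, bob #4), then add-tests (alice #4, bob #6); all 3 commits appear in both, in order. Since dp[5][6] = 3, nothing longer is possible.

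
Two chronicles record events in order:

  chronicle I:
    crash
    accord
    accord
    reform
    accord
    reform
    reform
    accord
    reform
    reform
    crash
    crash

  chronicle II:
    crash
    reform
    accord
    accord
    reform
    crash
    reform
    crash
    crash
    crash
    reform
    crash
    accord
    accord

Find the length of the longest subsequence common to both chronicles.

One common subsequence of length 8: crash [1,1]; then reform [4,2]; then accord [5,3]; then accord [8,4]; then reform [9,5]; then reform [10,7]; then crash [11,10]; then crash [12,12]. dp[12][14] = 8 confirms this is the maximum.

8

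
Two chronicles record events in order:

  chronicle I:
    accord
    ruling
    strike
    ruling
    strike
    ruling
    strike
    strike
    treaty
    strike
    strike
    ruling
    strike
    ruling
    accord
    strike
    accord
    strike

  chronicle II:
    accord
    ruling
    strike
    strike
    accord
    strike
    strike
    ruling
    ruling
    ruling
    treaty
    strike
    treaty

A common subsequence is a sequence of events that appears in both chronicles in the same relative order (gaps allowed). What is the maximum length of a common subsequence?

Pick accord (chronicle I #1, chronicle II #1); then ruling (chronicle I #2, chronicle II #2); then strike (chronicle I #3, chronicle II #3); then strike (chronicle I #5, chronicle II #4); then strike (chronicle I #7, chronicle II #6); then strike (chronicle I #8, chronicle II #7); then ruling (chronicle I #12, chronicle II #9); then ruling (chronicle I #14, chronicle II #10); then strike (chronicle I #16, chronicle II #12); all 9 events appear in both, in order. dp[18][13] = 9 confirms this is the maximum.

9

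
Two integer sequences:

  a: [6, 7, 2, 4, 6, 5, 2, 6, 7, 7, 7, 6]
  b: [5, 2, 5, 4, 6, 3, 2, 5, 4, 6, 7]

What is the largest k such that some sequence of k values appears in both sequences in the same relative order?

Match 2 (a #3, b #2) → 4 (a #4, b #4) → 6 (a #5, b #5) → 5 (a #6, b #8) → 6 (a #8, b #10) → 7 (a #11, b #11) — 6 values in the same relative order in both. dp[12][11] = 6 confirms this is the maximum.

6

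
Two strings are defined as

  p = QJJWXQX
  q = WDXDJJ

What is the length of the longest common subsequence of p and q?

Let dp[i][j] be the LCS length of the first i characters of p and the first j characters of q. dp[i][j] = dp[i-1][j-1]+1 when the i-th and j-th characters match, else max(dp[i-1][j], dp[i][j-1]).
    ·  W  D  X  D  J  J
 ·  0  0  0  0  0  0  0
 Q  0  0  0  0  0  0  0
 J  0  0  0  0  0  1  1
 J  0  0  0  0  0  1  2
 W  0  1  1  1  1  1  2
 X  0  1  1  2  2  2  2
 Q  0  1  1  2  2  2  2
 X  0  1  1  2  2  2  2
dp[7][6] = 2. One LCS (by backtracking along matches): JJ.

2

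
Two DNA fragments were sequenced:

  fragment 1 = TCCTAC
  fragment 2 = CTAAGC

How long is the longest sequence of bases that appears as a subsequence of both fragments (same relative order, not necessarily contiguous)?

Let dp[i][j] be the LCS length of the first i bases of fragment 1 and the first j bases of fragment 2. dp[i][j] = dp[i-1][j-1]+1 when the i-th and j-th bases match, else max(dp[i-1][j], dp[i][j-1]).
    ·  C  T  A  A  G  C
 ·  0  0  0  0  0  0  0
 T  0  0  1  1  1  1  1
 C  0  1  1  1  1  1  2
 C  0  1  1  1  1  1  2
 T  0  1  2  2  2  2  2
 A  0  1  2  3  3  3  3
 C  0  1  2  3  3  3  4
dp[6][6] = 4. One LCS (by backtracking along matches): CTAC.

4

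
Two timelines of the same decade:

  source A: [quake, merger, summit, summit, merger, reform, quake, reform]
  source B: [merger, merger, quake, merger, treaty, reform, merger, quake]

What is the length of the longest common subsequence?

4

One common subsequence of length 4: quake [1,3] → merger [2,4] → merger [5,7] → quake [7,8], and the DP table's final entry dp[8][8] is also 4, so no common subsequence is longer.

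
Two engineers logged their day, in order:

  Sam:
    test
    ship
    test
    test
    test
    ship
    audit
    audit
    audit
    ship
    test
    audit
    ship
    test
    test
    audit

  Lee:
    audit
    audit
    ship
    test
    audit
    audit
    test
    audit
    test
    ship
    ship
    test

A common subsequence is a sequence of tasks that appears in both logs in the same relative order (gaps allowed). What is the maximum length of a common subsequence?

8

Pick ship (Sam #2, Lee #3); then test (Sam #5, Lee #4); then audit (Sam #7, Lee #5); then audit (Sam #8, Lee #6); then audit (Sam #9, Lee #8); then ship (Sam #10, Lee #10); then ship (Sam #13, Lee #11); then test (Sam #15, Lee #12); all 8 tasks appear in both, in order. Since dp[16][12] = 8, nothing longer is possible.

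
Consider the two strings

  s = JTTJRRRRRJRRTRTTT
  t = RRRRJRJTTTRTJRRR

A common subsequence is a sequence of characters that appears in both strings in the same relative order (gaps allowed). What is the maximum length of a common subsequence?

10

Match R [5,1], then R [6,2], then R [7,3], then R [8,4], then R [9,6], then J [10,7], then T [13,8], then T [15,9], then T [16,10], then T [17,12] — 10 characters in the same relative order in both, and the DP table's final entry dp[17][16] is also 10, so no common subsequence is longer.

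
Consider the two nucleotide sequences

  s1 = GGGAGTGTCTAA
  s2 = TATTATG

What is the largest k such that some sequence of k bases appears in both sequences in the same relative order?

Pick A [4,2], T [6,3], T [8,4], T [10,6]; all 4 bases appear in both, in order. The LCS DP gives dp[12][7] = 4, so this is optimal.

4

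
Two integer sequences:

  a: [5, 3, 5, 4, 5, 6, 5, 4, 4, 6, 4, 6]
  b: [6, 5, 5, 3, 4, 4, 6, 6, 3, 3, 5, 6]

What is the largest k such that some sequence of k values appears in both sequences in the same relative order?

6

Match 5 [1,3]; then 3 [2,4]; then 4 [4,6]; then 6 [6,8]; then 5 [7,11]; then 6 [12,12] — 6 values in the same relative order in both. Since dp[12][12] = 6, nothing longer is possible.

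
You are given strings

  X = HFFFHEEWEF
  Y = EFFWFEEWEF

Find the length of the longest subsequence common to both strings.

Pick F (X #2, Y #2), F (X #3, Y #3), F (X #4, Y #5), E (X #6, Y #6), E (X #7, Y #7), W (X #8, Y #8), E (X #9, Y #9), F (X #10, Y #10); all 8 characters appear in both, in order. Since dp[10][10] = 8, nothing longer is possible.

8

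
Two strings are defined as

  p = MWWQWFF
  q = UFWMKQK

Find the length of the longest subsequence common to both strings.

Let dp[i][j] be the LCS length of the first i characters of p and the first j characters of q. dp[i][j] = dp[i-1][j-1]+1 when the i-th and j-th characters match, else max(dp[i-1][j], dp[i][j-1]).
    ·  U  F  W  M  K  Q  K
 ·  0  0  0  0  0  0  0  0
 M  0  0  0  0  1  1  1  1
 W  0  0  0  1  1  1  1  1
 W  0  0  0  1  1  1  1  1
 Q  0  0  0  1  1  1  2  2
 W  0  0  0  1  1  1  2  2
 F  0  0  1  1  1  1  2  2
 F  0  0  1  1  1  1  2  2
dp[7][7] = 2. One LCS (by backtracking along matches): MQ.

2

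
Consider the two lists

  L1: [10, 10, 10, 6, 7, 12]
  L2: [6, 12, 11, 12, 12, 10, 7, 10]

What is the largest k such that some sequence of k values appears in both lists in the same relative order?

Let dp[i][j] be the LCS length of the first i values of L1 and the first j values of L2. dp[i][j] = dp[i-1][j-1]+1 when the i-th and j-th values match, else max(dp[i-1][j], dp[i][j-1]).
    ·  6 12 11 12 12 10  7 10
 ·  0  0  0  0  0  0  0  0  0
10  0  0  0  0  0  0  1  1  1
10  0  0  0  0  0  0  1  1  2
10  0  0  0  0  0  0  1  1  2
 6  0  1  1  1  1  1  1  1  2
 7  0  1  1  1  1  1  1  2  2
12  0  1  2  2  2  2  2  2  2
dp[6][8] = 2. One LCS (by backtracking along matches): 10, 10.

2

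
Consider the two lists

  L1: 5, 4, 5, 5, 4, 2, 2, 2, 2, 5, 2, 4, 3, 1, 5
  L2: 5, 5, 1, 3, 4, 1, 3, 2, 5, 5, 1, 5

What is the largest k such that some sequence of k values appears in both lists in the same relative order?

Pick 5 [1,1] → 5 [3,2] → 4 [5,5] → 2 [6,8] → 5 [10,10] → 1 [14,11] → 5 [15,12]; all 7 values appear in both, in order. dp[15][12] = 7 confirms this is the maximum.

7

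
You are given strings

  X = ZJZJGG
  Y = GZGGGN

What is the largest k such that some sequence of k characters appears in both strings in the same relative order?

Match Z (X #1, Y #2) → G (X #5, Y #4) → G (X #6, Y #5) — 3 characters in the same relative order in both. dp[6][6] = 3 confirms this is the maximum.

3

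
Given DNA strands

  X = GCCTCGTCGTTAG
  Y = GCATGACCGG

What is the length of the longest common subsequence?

Pick G at X[1]=Y[1]; then C at X[2]=Y[2]; then T at X[4]=Y[4]; then C at X[5]=Y[7]; then C at X[8]=Y[8]; then G at X[9]=Y[9]; then G at X[13]=Y[10]; all 7 bases appear in both, in order. dp[13][10] = 7 confirms this is the maximum.

7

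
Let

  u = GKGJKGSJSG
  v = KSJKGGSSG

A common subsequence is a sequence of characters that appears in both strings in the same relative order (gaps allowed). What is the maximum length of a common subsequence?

Match K [2,1]; then J [4,3]; then K [5,4]; then G [6,6]; then S [7,7]; then S [9,8]; then G [10,9] — 7 characters in the same relative order in both. The LCS DP gives dp[10][9] = 7, so this is optimal.

7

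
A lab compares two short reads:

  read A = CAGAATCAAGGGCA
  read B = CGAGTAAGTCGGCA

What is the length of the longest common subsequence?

11

Match C at read A[1]=read B[1], A at read A[2]=read B[3], G at read A[3]=read B[4], A at read A[4]=read B[6], A at read A[5]=read B[7], T at read A[6]=read B[9], C at read A[7]=read B[10], G at read A[11]=read B[11], G at read A[12]=read B[12], C at read A[13]=read B[13], A at read A[14]=read B[14] — 11 bases in the same relative order in both. Since dp[14][14] = 11, nothing longer is possible.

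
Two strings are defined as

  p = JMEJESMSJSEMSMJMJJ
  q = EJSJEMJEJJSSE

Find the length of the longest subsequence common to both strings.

One common subsequence of length 9: E (p #3, q #1), J (p #4, q #2), S (p #8, q #3), J (p #9, q #4), E (p #11, q #5), M (p #14, q #6), J (p #15, q #7), J (p #17, q #9), J (p #18, q #10), and the DP table's final entry dp[18][13] is also 9, so no common subsequence is longer.

9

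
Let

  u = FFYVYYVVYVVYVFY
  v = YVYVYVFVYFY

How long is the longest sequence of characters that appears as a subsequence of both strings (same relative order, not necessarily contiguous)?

10

Match Y at u[3]=v[1], V at u[4]=v[2], Y at u[6]=v[3], V at u[8]=v[4], Y at u[9]=v[5], V at u[10]=v[6], V at u[11]=v[8], Y at u[12]=v[9], F at u[14]=v[10], Y at u[15]=v[11] — 10 characters in the same relative order in both. The LCS DP gives dp[15][11] = 10, so this is optimal.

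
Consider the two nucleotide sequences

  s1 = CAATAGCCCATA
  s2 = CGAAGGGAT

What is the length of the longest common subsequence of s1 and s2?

6

Taking C [1,1], then A [2,3], then A [3,4], then G [6,7], then A [10,8], then T [11,9] gives a common subsequence of length 6, and the DP table's final entry dp[12][9] is also 6, so no common subsequence is longer.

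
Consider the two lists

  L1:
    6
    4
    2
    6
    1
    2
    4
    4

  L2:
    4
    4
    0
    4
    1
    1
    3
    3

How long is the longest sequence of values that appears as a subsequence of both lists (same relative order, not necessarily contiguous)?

3

One common subsequence of length 3: 4 [2,1]; then 4 [7,2]; then 4 [8,4]. The LCS DP gives dp[8][8] = 3, so this is optimal.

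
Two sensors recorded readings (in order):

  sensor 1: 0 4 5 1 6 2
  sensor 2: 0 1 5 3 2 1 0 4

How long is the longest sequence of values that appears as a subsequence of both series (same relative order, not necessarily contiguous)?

3

Let dp[i][j] be the LCS length of the first i values of sensor 1 and the first j values of sensor 2. dp[i][j] = dp[i-1][j-1]+1 when the i-th and j-th values match, else max(dp[i-1][j], dp[i][j-1]).
    ·  0  1  5  3  2  1  0  4
 ·  0  0  0  0  0  0  0  0  0
 0  0  1  1  1  1  1  1  1  1
 4  0  1  1  1  1  1  1  1  2
 5  0  1  1  2  2  2  2  2  2
 1  0  1  2  2  2  2  3  3  3
 6  0  1  2  2  2  2  3  3  3
 2  0  1  2  2  2  3  3  3  3
dp[6][8] = 3. One LCS (by backtracking along matches): 0, 5, 1.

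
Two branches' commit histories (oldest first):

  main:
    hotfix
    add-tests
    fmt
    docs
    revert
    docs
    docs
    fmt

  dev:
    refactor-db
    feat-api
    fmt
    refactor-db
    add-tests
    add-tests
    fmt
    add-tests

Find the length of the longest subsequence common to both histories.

Taking add-tests at main[2]=dev[6], then fmt at main[3]=dev[7] gives a common subsequence of length 2, and the DP table's final entry dp[8][8] is also 2, so no common subsequence is longer.

2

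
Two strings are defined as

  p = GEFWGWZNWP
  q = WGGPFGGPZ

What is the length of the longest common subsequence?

Match G [1,3], then F [3,5], then G [5,7], then Z [7,9] — 4 characters in the same relative order in both. dp[10][9] = 4 confirms this is the maximum.

4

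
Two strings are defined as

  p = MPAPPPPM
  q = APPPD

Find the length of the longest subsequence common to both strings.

Let dp[i][j] be the LCS length of the first i characters of p and the first j characters of q. dp[i][j] = dp[i-1][j-1]+1 when the i-th and j-th characters match, else max(dp[i-1][j], dp[i][j-1]).
    ·  A  P  P  P  D
 ·  0  0  0  0  0  0
 M  0  0  0  0  0  0
 P  0  0  1  1  1  1
 A  0  1  1  1  1  1
 P  0  1  2  2  2  2
 P  0  1  2  3  3  3
 P  0  1  2  3  4  4
 P  0  1  2  3  4  4
 M  0  1  2  3  4  4
dp[8][5] = 4. One LCS (by backtracking along matches): APPP.

4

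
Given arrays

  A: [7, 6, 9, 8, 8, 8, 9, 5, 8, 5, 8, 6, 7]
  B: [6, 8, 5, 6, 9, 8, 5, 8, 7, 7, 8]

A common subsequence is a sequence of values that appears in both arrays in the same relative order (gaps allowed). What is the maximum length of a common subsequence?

Match 6 [2,1], 8 [4,2], 9 [7,5], 8 [9,6], 5 [10,7], 8 [11,8], 7 [13,10] — 7 values in the same relative order in both. dp[13][11] = 7 confirms this is the maximum.

7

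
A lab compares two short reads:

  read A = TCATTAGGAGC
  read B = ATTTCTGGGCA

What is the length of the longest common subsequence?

7

Match T [1,4], C [2,5], T [5,6], G [7,7], G [8,8], G [10,9], C [11,10] — 7 bases in the same relative order in both. dp[11][11] = 7 confirms this is the maximum.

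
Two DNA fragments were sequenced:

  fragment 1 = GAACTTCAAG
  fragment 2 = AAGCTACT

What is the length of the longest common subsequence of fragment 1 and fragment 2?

Let dp[i][j] be the LCS length of the first i bases of fragment 1 and the first j bases of fragment 2. dp[i][j] = dp[i-1][j-1]+1 when the i-th and j-th bases match, else max(dp[i-1][j], dp[i][j-1]).
    ·  A  A  G  C  T  A  C  T
 ·  0  0  0  0  0  0  0  0  0
 G  0  0  0  1  1  1  1  1  1
 A  0  1  1  1  1  1  2  2  2
 A  0  1  2  2  2  2  2  2  2
 C  0  1  2  2  3  3  3  3  3
 T  0  1  2  2  3  4  4  4  4
 T  0  1  2  2  3  4  4  4  5
 C  0  1  2  2  3  4  4  5  5
 A  0  1  2  2  3  4  5  5  5
 A  0  1  2  2  3  4  5  5  5
 G  0  1  2  3  3  4  5  5  5
dp[10][8] = 5. One LCS (by backtracking along matches): AACTT.

5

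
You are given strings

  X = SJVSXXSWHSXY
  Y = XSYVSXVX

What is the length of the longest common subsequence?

5

Taking S (X #1, Y #2); then V (X #3, Y #4); then S (X #4, Y #5); then X (X #5, Y #6); then X (X #11, Y #8) gives a common subsequence of length 5, and the DP table's final entry dp[12][8] is also 5, so no common subsequence is longer.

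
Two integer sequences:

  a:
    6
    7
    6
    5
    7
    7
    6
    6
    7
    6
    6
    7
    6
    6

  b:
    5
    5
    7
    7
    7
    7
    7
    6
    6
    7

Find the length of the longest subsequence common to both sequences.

7

Taking 7 [2,4], 7 [5,5], 7 [6,6], 7 [9,7], 6 [10,8], 6 [11,9], 7 [12,10] gives a common subsequence of length 7. Since dp[14][10] = 7, nothing longer is possible.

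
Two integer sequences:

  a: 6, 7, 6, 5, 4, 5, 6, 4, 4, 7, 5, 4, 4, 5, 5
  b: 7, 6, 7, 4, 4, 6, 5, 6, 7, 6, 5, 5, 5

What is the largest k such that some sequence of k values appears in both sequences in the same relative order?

9

Match 6 [1,2], 7 [2,3], 6 [3,6], 5 [6,7], 6 [7,8], 7 [10,9], 5 [11,11], 5 [14,12], 5 [15,13] — 9 values in the same relative order in both. dp[15][13] = 9 confirms this is the maximum.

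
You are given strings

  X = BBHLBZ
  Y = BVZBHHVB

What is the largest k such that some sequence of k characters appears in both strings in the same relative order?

4

Let dp[i][j] be the LCS length of the first i characters of X and the first j characters of Y. dp[i][j] = dp[i-1][j-1]+1 when the i-th and j-th characters match, else max(dp[i-1][j], dp[i][j-1]).
    ·  B  V  Z  B  H  H  V  B
 ·  0  0  0  0  0  0  0  0  0
 B  0  1  1  1  1  1  1  1  1
 B  0  1  1  1  2  2  2  2  2
 H  0  1  1  1  2  3  3  3  3
 L  0  1  1  1  2  3  3  3  3
 B  0  1  1  1  2  3  3  3  4
 Z  0  1  1  2  2  3  3  3  4
dp[6][8] = 4. One LCS (by backtracking along matches): BBHB.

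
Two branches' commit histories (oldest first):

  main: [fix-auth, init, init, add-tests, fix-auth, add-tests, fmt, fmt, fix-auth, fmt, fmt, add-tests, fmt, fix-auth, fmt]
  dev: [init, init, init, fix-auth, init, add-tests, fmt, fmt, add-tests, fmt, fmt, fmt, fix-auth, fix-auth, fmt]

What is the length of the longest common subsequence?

Taking init (main #2, dev #2) → init (main #3, dev #3) → fix-auth (main #5, dev #4) → add-tests (main #6, dev #6) → fmt (main #7, dev #7) → fmt (main #8, dev #8) → fmt (main #10, dev #10) → fmt (main #11, dev #11) → fmt (main #13, dev #12) → fix-auth (main #14, dev #14) → fmt (main #15, dev #15) gives a common subsequence of length 11, and the DP table's final entry dp[15][15] is also 11, so no common subsequence is longer.

11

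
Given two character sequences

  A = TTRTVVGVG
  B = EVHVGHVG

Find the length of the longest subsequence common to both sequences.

5

Let dp[i][j] be the LCS length of the first i characters of A and the first j characters of B. dp[i][j] = dp[i-1][j-1]+1 when the i-th and j-th characters match, else max(dp[i-1][j], dp[i][j-1]).
    ·  E  V  H  V  G  H  V  G
 ·  0  0  0  0  0  0  0  0  0
 T  0  0  0  0  0  0  0  0  0
 T  0  0  0  0  0  0  0  0  0
 R  0  0  0  0  0  0  0  0  0
 T  0  0  0  0  0  0  0  0  0
 V  0  0  1  1  1  1  1  1  1
 V  0  0  1  1  2  2  2  2  2
 G  0  0  1  1  2  3  3  3  3
 V  0  0  1  1  2  3  3  4  4
 G  0  0  1  1  2  3  3  4  5
dp[9][8] = 5. One LCS (by backtracking along matches): VVGVG.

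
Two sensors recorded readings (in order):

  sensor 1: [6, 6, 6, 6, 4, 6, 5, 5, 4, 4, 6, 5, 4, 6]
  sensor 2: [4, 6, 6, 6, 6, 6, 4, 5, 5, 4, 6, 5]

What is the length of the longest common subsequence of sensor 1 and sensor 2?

10

Pick 6 at sensor 1[1]=sensor 2[3]; then 6 at sensor 1[2]=sensor 2[4]; then 6 at sensor 1[3]=sensor 2[5]; then 6 at sensor 1[4]=sensor 2[6]; then 4 at sensor 1[5]=sensor 2[7]; then 5 at sensor 1[7]=sensor 2[8]; then 5 at sensor 1[8]=sensor 2[9]; then 4 at sensor 1[10]=sensor 2[10]; then 6 at sensor 1[11]=sensor 2[11]; then 5 at sensor 1[12]=sensor 2[12]; all 10 values appear in both, in order, and the DP table's final entry dp[14][12] is also 10, so no common subsequence is longer.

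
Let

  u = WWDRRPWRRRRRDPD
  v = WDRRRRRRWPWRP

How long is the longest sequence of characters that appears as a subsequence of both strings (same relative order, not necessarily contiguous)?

10

One common subsequence of length 10: W (u #2, v #1), then D (u #3, v #2), then R (u #4, v #3), then R (u #5, v #4), then R (u #8, v #5), then R (u #9, v #6), then R (u #10, v #7), then R (u #11, v #8), then R (u #12, v #12), then P (u #14, v #13), and the DP table's final entry dp[15][13] is also 10, so no common subsequence is longer.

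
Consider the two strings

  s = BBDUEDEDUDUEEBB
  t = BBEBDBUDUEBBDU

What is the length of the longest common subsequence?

Taking B (s #1, t #1), B (s #2, t #2), E (s #5, t #3), D (s #6, t #5), U (s #9, t #7), D (s #10, t #8), U (s #11, t #9), E (s #13, t #10), B (s #14, t #11), B (s #15, t #12) gives a common subsequence of length 10. The LCS DP gives dp[15][14] = 10, so this is optimal.

10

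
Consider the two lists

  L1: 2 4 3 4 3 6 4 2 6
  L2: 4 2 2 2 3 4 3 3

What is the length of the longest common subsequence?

4

One common subsequence of length 4: 2 (L1 #1, L2 #4), then 4 (L1 #2, L2 #6), then 3 (L1 #3, L2 #7), then 3 (L1 #5, L2 #8). dp[9][8] = 4 confirms this is the maximum.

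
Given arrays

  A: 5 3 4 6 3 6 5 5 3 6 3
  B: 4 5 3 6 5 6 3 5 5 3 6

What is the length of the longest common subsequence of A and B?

8

Let dp[i][j] be the LCS length of the first i values of A and the first j values of B. dp[i][j] = dp[i-1][j-1]+1 when the i-th and j-th values match, else max(dp[i-1][j], dp[i][j-1]).
    ·  4  5  3  6  5  6  3  5  5  3  6
 ·  0  0  0  0  0  0  0  0  0  0  0  0
 5  0  0  1  1  1  1  1  1  1  1  1  1
 3  0  0  1  2  2  2  2  2  2  2  2  2
 4  0  1  1  2  2  2  2  2  2  2  2  2
 6  0  1  1  2  3  3  3  3  3  3  3  3
 3  0  1  1  2  3  3  3  4  4  4  4  4
 6  0  1  1  2  3  3  4  4  4  4  4  5
 5  0  1  2  2  3  4  4  4  5  5  5  5
 5  0  1  2  2  3  4  4  4  5  6  6  6
 3  0  1  2  3  3  4  4  5  5  6  7  7
 6  0  1  2  3  4  4  5  5  5  6  7  8
 3  0  1  2  3  4  4  5  6  6  6  7  8
dp[11][11] = 8. One LCS (by backtracking along matches): 5, 3, 6, 3, 5, 5, 3, 6.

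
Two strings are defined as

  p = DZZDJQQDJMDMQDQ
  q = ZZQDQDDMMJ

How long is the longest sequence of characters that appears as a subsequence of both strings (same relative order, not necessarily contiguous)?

Let dp[i][j] be the LCS length of the first i characters of p and the first j characters of q. dp[i][j] = dp[i-1][j-1]+1 when the i-th and j-th characters match, else max(dp[i-1][j], dp[i][j-1]).
    ·  Z  Z  Q  D  Q  D  D  M  M  J
 ·  0  0  0  0  0  0  0  0  0  0  0
 D  0  0  0  0  1  1  1  1  1  1  1
 Z  0  1  1  1  1  1  1  1  1  1  1
 Z  0  1  2  2  2  2  2  2  2  2  2
 D  0  1  2  2  3  3  3  3  3  3  3
 J  0  1  2  2  3  3  3  3  3  3  4
 Q  0  1  2  3  3  4  4  4  4  4  4
 Q  0  1  2  3  3  4  4  4  4  4  4
 D  0  1  2  3  4  4  5  5  5  5  5
 J  0  1  2  3  4  4  5  5  5  5  6
 M  0  1  2  3  4  4  5  5  6  6  6
 D  0  1  2  3  4  4  5  6  6  6  6
 M  0  1  2  3  4  4  5  6  7  7  7
 Q  0  1  2  3  4  5  5  6  7  7  7
 D  0  1  2  3  4  5  6  6  7  7  7
 Q  0  1  2  3  4  5  6  6  7  7  7
dp[15][10] = 7. One LCS (by backtracking along matches): ZZDQDMM.

7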